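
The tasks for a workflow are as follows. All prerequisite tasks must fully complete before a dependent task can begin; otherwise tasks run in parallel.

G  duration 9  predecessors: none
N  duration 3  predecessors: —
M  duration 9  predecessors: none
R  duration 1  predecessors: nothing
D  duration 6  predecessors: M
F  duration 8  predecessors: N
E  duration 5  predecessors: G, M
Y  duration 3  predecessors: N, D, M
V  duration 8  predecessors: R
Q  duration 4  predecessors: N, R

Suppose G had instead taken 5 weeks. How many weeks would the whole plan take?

18

Baseline: M→D→Y = 9+6+3 = 18 → 18 weeks.
G is off the critical path — its longest chain is 14 weeks, giving 4 of slack.
No other chain overtakes it, so the finish is 18 weeks.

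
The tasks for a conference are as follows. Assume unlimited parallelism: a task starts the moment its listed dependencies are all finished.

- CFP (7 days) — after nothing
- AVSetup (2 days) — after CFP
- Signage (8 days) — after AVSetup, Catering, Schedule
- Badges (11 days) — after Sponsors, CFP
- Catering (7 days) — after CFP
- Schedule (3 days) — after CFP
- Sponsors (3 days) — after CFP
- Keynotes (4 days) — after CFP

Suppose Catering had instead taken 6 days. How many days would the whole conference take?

21

Actual critical path: CFP→Catering→Signage = 7+7+8 = 22 ⇒ 22 days.
Since Catering is critical, the -1 change carries straight to that chain (now 21 days).
Now CFP→Sponsors→Badges = 7+3+11 = 21 is longest, so the finish becomes 21 days.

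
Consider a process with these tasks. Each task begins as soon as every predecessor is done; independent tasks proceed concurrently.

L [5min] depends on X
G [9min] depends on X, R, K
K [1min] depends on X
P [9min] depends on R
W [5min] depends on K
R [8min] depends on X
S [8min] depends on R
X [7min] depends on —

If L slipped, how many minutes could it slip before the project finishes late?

The longest chain is X→R→P = 7+8+9 = 24; overall finish 24 minutes.
The longest chain containing L totals 12 minutes.
Slack of L = 19 − 7 = 12 minutes.

12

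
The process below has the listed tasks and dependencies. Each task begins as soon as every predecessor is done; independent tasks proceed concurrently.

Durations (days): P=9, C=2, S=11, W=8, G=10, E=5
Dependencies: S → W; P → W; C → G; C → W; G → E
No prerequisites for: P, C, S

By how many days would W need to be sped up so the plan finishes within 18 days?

Current finish: 19 days; target: 18.
W is on every critical path, so each day cut from W cuts the finish by one (this holds down to a finish of 17).
Need 19 − 18 = 1 day off W → W becomes 7 days, finish becomes 18.

1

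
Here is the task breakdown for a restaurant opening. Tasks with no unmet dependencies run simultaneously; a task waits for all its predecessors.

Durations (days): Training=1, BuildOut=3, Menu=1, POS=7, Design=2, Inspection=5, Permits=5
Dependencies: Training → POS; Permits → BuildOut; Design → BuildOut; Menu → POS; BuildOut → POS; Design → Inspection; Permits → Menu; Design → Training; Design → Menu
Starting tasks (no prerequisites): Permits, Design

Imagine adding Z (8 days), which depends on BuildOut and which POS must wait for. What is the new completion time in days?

23

Originally the schedule takes 15 days.
With Z inserted, POS now waits for max(Menu, BuildOut, Training, Z).
New critical path: Permits→BuildOut→Z→POS = 5+3+8+7 = 23 ⇒ 23 days.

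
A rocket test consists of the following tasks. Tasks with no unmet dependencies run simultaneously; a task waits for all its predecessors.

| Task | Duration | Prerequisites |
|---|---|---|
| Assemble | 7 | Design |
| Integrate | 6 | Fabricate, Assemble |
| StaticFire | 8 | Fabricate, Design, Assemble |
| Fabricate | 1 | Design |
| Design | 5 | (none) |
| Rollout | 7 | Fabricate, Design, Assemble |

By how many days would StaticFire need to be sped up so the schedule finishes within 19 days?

Current finish: 20 days; target: 19.
StaticFire is on every critical path, so each day cut from StaticFire cuts the finish by one (this holds down to a finish of 19).
Need 20 − 19 = 1 day off StaticFire → StaticFire becomes 7 days, finish becomes 19.

1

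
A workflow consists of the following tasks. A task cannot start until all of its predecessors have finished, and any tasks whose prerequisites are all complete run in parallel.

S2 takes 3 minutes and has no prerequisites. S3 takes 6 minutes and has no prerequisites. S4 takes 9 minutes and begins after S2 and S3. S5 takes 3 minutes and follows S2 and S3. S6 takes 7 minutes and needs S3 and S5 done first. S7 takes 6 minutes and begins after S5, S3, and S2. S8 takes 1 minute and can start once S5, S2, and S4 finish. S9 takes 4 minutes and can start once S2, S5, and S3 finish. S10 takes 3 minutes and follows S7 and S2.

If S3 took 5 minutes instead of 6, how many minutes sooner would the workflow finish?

1

As given, the longest chain is S3→S5→S7→S10 = 6+3+6+3 = 18, so the finish is 18 minutes.
Since S3 is critical, the -1 change carries straight to that chain (now 17 minutes).
The critical path is still S3→S5→S7→S10; finish is now 17 minutes.
Change in finish: 17 − 18 = -1 minutes.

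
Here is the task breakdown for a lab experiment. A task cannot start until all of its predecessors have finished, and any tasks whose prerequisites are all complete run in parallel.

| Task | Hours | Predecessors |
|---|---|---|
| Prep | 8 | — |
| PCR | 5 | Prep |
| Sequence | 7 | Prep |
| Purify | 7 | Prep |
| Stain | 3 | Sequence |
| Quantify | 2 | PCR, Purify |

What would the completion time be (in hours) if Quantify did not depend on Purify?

18

With the dependency in place, Prep→Sequence→Stain = 8+7+3 = 18 sets the finish at 18 hours.
Without Purify→Quantify, Quantify's earliest start moves from 15 to 13.
The longest chain is now Prep→Sequence→Stain = 8+7+3 = 18, so the job takes 18 hours.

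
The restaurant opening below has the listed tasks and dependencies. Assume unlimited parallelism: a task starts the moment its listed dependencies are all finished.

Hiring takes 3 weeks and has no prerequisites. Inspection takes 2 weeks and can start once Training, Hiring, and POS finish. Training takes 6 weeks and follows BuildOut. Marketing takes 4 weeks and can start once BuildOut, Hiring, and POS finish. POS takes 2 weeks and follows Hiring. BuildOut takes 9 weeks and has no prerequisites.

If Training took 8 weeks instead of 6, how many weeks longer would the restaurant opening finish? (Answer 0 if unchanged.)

2

Actual critical path: BuildOut→Training→Inspection = 9+6+2 = 17 ⇒ 17 weeks.
Training lies on that path, so at 8 weeks the path becomes 19 weeks.
No other chain overtakes it, so the finish is 19 weeks.
Change in finish: 19 − 17 = +2 weeks.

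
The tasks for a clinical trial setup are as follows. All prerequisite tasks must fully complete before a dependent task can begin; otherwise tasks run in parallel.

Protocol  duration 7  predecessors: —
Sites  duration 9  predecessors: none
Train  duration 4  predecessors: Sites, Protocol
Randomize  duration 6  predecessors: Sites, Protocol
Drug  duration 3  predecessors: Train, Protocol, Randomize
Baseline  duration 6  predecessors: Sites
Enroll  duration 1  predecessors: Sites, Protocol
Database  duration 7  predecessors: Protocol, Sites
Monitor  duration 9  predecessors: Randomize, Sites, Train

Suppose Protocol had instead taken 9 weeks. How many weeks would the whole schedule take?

Actual critical path: Sites→Randomize→Monitor = 9+6+9 = 24 ⇒ 24 weeks.
Protocol is off the critical path — its longest chain is 22 weeks, giving 2 of slack.
The binding chain switches to Protocol→Randomize→Monitor = 9+6+9 = 24; finish 24 weeks.

24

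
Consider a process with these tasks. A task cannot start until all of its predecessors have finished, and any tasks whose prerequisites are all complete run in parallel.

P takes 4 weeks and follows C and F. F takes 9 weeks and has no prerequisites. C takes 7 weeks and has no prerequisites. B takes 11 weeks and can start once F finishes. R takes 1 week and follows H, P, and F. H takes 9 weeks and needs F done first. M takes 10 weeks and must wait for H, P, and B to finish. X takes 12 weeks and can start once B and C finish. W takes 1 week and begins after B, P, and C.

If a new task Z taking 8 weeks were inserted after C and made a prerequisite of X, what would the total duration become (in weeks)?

32

Originally the project takes 32 weeks.
With Z inserted, X now waits for max(B, C, Z).
New critical path: F→B→X = 9+11+12 = 32 ⇒ 32 weeks.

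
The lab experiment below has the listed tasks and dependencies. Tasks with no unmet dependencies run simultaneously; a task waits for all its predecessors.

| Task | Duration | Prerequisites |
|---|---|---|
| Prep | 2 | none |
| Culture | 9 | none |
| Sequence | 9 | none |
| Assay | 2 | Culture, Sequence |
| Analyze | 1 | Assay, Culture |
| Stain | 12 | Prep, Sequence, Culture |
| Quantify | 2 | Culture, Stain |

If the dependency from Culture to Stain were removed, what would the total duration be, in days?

23

Before: longest chain Culture→Stain→Quantify = 9+12+2 = 23, finish 23.
Dropping Culture→Stain doesn't change Stain's earliest start (9); another predecessor still binds.
New critical path: Sequence→Stain→Quantify = 9+12+2 = 23 ⇒ 23 days.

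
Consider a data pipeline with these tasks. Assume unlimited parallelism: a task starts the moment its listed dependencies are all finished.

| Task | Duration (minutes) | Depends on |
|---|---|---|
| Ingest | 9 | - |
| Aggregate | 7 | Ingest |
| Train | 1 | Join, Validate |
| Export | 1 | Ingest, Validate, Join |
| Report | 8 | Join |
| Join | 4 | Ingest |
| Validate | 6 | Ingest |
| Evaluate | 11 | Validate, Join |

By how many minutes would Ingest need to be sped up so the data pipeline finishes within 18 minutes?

Current finish: 26 minutes; target: 18.
Ingest is on every critical path, so each minute cut from Ingest cuts the finish by one (this holds down to a finish of 18).
Need 26 − 18 = 8 minutes off Ingest → Ingest becomes 1 minute, finish becomes 18.

8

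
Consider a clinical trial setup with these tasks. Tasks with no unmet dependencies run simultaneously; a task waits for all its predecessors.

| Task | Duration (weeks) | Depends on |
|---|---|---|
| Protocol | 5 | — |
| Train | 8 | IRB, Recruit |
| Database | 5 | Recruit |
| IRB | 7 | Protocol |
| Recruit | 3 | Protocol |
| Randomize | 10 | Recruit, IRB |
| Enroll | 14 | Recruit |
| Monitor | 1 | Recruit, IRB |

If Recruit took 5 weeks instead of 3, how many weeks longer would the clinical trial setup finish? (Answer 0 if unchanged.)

2

The binding path is Protocol→Recruit→Enroll = 5+3+14 = 22; finish at 22 weeks.
Since Recruit is critical, the +2 change carries straight to that chain (now 24 weeks).
The critical path is still Protocol→Recruit→Enroll; finish is now 24 weeks.
Change in finish: 24 − 22 = +2 weeks.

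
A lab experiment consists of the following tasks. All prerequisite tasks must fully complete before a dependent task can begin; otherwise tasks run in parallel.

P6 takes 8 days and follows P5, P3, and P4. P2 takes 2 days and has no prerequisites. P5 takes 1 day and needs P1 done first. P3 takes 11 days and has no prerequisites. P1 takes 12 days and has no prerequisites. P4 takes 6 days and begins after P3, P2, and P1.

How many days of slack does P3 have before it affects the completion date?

The longest chain is P1→P4→P6 = 12+6+8 = 26; overall finish 26 days.
Longest path through P3: 25 days (earliest finish 11, latest finish 12).
So P3 can slip 12 − 11 = 1 day.

1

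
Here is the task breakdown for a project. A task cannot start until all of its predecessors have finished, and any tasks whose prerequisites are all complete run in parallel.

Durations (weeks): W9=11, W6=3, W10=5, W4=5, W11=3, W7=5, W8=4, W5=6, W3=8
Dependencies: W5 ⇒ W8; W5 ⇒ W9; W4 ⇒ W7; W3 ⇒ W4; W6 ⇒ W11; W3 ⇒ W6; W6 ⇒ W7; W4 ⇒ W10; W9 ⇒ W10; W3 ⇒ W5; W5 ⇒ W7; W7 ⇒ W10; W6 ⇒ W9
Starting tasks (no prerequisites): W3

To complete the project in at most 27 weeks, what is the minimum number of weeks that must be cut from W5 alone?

Current finish: 30 weeks; target: 27.
W5 is on every critical path, so each week cut from W5 cuts the finish by one (this holds down to a finish of 27).
Need 30 − 27 = 3 weeks off W5 → W5 becomes 3 weeks, finish becomes 27.

3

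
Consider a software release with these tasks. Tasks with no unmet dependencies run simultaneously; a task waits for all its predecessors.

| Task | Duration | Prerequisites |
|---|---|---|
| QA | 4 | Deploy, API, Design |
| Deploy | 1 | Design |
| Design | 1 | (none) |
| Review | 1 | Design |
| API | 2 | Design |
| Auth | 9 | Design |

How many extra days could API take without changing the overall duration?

3

Critical path: Design→Auth = 1+9 = 10, so the finish is 10 days.
The longest chain containing API totals 7 days.
Float = 10 − 7 = 3.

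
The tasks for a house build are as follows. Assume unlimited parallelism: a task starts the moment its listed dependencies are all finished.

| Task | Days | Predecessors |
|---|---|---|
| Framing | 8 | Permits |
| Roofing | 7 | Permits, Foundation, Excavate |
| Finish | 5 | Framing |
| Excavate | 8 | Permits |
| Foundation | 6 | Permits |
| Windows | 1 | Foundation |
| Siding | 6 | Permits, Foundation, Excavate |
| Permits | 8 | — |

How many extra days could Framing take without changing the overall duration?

2

Critical path: Permits→Excavate→Roofing = 8+8+7 = 23, so the finish is 23 days.
The longest chain containing Framing totals 21 days.
Float = 23 − 21 = 2.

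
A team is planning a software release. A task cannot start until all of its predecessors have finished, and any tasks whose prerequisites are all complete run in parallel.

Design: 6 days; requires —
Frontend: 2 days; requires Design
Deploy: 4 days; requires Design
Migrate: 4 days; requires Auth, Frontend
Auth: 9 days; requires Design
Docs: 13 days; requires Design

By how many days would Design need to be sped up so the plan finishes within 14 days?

5

Current finish: 19 days; target: 14.
Design is on every critical path, so each day cut from Design cuts the finish by one (this holds down to a finish of 14).
Need 19 − 14 = 5 days off Design → Design becomes 1 day, finish becomes 14.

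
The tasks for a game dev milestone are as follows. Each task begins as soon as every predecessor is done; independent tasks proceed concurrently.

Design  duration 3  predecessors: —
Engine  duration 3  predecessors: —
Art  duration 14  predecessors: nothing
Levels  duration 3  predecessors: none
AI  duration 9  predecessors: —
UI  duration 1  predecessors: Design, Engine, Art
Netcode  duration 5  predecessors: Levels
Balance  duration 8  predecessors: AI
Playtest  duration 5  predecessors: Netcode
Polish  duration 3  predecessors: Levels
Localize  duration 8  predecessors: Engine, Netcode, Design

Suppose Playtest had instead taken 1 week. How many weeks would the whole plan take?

Critical path before the change: AI→Balance = 9+8 = 17 giving 17 weeks.
Playtest is off the critical path — its longest chain is 13 weeks, giving 4 of slack.
No other chain overtakes it, so the finish is 17 weeks.

17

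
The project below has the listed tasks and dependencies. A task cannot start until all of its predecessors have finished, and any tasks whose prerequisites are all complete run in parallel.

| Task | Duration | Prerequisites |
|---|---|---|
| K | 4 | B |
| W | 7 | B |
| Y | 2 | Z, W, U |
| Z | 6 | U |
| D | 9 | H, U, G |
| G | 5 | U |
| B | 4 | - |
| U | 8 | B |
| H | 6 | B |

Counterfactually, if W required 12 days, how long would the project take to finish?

Actual critical path: B→U→G→D = 4+8+5+9 = 26 ⇒ 26 days.
W has 13 days of float (longest path through it is 13).
No other chain overtakes it, so the finish is 26 days.

26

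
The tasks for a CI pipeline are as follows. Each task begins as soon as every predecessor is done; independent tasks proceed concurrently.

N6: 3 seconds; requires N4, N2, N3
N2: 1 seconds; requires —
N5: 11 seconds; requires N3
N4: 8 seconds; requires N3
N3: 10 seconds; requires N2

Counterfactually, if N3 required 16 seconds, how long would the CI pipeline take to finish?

28

The binding path is N2→N3→N4→N6 = 1+10+8+3 = 22; finish at 22 seconds.
N3 is on the critical path; changing it to 16 makes that path 28 seconds.
That remains the longest chain; total 28 seconds.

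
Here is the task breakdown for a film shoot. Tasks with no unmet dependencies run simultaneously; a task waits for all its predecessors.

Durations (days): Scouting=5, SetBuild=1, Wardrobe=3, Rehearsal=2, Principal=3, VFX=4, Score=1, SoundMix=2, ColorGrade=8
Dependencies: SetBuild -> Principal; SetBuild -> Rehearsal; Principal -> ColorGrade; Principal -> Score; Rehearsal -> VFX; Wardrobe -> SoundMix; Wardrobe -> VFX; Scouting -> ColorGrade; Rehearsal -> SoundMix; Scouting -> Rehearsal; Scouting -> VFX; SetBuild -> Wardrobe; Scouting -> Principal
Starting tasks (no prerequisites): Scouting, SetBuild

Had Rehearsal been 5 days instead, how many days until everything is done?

16

Actual critical path: Scouting→Principal→ColorGrade = 5+3+8 = 16 ⇒ 16 days.
Rehearsal has 5 days of float (longest path through it is 11).
No other chain overtakes it, so the finish is 16 days.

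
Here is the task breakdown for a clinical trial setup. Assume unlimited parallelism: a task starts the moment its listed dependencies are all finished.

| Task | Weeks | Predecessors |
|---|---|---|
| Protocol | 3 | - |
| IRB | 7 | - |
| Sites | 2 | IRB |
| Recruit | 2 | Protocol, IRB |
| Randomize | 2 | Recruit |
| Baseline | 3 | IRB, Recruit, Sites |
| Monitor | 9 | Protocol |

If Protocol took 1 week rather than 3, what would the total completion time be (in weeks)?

12

Actual critical path: Protocol→Monitor = 3+9 = 12 ⇒ 12 weeks.
Protocol is on the critical path; changing it to 1 makes that path 10 weeks.
The binding chain switches to IRB→Sites→Baseline = 7+2+3 = 12; finish 12 weeks.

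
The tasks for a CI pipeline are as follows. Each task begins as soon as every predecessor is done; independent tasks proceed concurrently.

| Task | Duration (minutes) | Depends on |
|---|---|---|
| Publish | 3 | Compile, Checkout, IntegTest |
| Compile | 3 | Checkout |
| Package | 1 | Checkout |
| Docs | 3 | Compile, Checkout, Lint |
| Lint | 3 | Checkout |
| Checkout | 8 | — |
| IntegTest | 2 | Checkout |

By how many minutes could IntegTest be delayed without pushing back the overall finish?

1

The longest chain is Checkout→Compile→Docs = 8+3+3 = 14; overall finish 14 minutes.
Longest path through IntegTest: 13 minutes (earliest finish 10, latest finish 11).
Float = 14 − 13 = 1.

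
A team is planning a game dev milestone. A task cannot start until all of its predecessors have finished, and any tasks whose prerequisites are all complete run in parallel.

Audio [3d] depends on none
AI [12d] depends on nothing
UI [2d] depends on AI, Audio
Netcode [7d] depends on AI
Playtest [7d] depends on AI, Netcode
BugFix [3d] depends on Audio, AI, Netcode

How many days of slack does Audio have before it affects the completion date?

The longest chain is AI→Netcode→Playtest = 12+7+7 = 26; overall finish 26 days.
Audio finishes as early as 3 and must finish by 23.
Slack of Audio = 20 − 0 = 20 days.

20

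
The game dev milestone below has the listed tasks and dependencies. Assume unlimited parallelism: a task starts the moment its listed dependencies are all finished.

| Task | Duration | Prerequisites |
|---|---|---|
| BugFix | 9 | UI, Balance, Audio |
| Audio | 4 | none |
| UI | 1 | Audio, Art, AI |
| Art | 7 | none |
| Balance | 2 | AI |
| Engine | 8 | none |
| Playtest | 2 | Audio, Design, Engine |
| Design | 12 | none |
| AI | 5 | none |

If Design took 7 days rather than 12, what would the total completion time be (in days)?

17

Actual critical path: Art→UI→BugFix = 7+1+9 = 17 ⇒ 17 days.
Design has 3 days of float (longest path through it is 14).
The critical path is still Art→UI→BugFix; finish is now 17 days.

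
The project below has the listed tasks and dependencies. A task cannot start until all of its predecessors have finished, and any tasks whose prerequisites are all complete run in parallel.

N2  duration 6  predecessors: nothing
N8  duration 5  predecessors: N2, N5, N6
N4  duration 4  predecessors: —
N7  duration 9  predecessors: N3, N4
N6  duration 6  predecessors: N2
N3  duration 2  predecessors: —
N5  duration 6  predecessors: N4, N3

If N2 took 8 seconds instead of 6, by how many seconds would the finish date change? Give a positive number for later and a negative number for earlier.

2

Actual critical path: N2→N6→N8 = 6+6+5 = 17 ⇒ 17 seconds.
N2 lies on that path, so at 8 seconds the path becomes 19 seconds.
No other chain overtakes it, so the finish is 19 seconds.
Change in finish: 19 − 17 = +2 seconds.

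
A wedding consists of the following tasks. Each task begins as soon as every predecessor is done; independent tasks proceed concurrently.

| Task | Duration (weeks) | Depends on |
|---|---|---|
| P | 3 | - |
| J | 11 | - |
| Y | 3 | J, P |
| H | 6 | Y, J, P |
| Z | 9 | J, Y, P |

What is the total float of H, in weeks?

The longest chain is J→Y→Z = 11+3+9 = 23; overall finish 23 weeks.
Longest path through H: 20 weeks (earliest finish 20, latest finish 23).
Slack of H = 17 − 14 = 3 weeks.

3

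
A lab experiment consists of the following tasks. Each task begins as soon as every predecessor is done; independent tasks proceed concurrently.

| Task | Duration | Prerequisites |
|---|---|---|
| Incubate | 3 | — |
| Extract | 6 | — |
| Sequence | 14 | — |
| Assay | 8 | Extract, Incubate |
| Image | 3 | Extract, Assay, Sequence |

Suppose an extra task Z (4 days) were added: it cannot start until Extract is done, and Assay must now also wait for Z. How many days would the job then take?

Originally the job takes 17 days.
With Z inserted, Assay now waits for max(Extract, Incubate, Z).
New critical path: Extract→Z→Assay→Image = 6+4+8+3 = 21 ⇒ 21 days.

21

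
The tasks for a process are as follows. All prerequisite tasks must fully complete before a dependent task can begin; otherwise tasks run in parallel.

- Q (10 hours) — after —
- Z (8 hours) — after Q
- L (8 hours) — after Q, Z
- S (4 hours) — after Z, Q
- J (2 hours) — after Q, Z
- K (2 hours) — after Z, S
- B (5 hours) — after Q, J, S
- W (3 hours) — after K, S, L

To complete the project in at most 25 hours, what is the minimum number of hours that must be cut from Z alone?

Current finish: 29 hours; target: 25.
Z is on every critical path, so each hour cut from Z cuts the finish by one (this holds down to a finish of 22).
Need 29 − 25 = 4 hours off Z → Z becomes 4 hours, finish becomes 25.

4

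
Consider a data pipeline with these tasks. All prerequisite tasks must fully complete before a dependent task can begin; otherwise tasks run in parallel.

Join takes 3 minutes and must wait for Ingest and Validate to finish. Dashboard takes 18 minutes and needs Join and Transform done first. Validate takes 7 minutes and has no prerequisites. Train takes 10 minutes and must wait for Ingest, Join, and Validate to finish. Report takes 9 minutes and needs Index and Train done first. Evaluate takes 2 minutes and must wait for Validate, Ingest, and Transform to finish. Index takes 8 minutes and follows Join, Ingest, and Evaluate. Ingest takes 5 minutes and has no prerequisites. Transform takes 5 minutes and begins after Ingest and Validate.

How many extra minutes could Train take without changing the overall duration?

2

Critical path: Validate→Transform→Evaluate→Index→Report = 7+5+2+8+9 = 31, so the finish is 31 minutes.
Longest path through Train: 29 minutes (earliest finish 20, latest finish 22).
Slack of Train = 12 − 10 = 2 minutes.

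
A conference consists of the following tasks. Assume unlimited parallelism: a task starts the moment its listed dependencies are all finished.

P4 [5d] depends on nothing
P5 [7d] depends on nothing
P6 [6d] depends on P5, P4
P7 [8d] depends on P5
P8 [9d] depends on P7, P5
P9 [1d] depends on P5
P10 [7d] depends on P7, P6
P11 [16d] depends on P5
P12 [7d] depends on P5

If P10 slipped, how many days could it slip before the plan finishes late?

Critical path: P5→P7→P8 = 7+8+9 = 24, so the finish is 24 days.
The longest chain containing P10 totals 22 days.
Float = 24 − 22 = 2.

2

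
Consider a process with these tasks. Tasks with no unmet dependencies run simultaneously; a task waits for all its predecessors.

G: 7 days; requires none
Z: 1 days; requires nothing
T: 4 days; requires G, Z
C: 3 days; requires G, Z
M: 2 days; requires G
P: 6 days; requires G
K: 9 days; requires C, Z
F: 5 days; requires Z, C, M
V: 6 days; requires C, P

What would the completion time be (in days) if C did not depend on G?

19

With the dependency in place, G→C→K = 7+3+9 = 19 sets the finish at 19 days.
Without G→C, C's earliest start moves from 7 to 1.
After: G→P→V = 7+6+6 = 19 → 19 days.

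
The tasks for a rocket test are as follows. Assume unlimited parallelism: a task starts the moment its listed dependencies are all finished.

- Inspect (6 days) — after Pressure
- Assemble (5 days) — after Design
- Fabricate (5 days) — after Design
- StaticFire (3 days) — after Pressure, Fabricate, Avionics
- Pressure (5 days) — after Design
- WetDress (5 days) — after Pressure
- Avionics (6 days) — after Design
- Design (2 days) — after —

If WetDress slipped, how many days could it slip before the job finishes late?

Design→Pressure→Inspect = 2+5+6 = 13 sets the makespan at 13 days.
The longest chain containing WetDress totals 12 days.
Slack of WetDress = 8 − 7 = 1 day.

1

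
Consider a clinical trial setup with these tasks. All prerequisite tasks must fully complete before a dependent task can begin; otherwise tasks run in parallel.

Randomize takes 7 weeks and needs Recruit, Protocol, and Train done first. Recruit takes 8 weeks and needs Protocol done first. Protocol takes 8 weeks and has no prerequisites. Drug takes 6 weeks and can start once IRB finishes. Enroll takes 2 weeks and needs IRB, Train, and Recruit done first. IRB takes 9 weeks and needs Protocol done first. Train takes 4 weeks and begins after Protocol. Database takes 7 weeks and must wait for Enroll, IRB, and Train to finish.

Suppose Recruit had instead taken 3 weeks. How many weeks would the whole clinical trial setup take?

Baseline: Protocol→IRB→Enroll→Database = 8+9+2+7 = 26 → 26 weeks.
Recruit has 1 week of float (longest path through it is 25).
The critical path is still Protocol→IRB→Enroll→Database; finish is now 26 weeks.

26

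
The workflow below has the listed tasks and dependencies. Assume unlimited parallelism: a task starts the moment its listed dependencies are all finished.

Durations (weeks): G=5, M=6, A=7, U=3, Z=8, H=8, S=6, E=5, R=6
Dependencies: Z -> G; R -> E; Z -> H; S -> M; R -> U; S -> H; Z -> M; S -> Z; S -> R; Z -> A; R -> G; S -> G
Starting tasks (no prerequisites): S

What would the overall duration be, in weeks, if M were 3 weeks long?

22

The binding path is S→Z→H = 6+8+8 = 22; finish at 22 weeks.
M is off the critical path — its longest chain is 20 weeks, giving 2 of slack.
No other chain overtakes it, so the finish is 22 weeks.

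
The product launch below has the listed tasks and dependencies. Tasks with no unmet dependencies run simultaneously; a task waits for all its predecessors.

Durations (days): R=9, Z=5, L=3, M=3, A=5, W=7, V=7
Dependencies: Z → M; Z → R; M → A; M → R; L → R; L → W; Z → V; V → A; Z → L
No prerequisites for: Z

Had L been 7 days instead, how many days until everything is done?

21

Critical path before the change: Z→L→R = 5+3+9 = 17 giving 17 days.
L is on the critical path; changing it to 7 makes that path 21 days.
The critical path is still Z→L→R; finish is now 21 days.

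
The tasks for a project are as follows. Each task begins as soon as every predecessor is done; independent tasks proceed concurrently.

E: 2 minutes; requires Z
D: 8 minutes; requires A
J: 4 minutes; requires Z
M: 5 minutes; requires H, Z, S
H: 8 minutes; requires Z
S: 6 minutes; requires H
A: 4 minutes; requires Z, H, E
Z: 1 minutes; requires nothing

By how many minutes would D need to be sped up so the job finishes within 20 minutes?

Current finish: 21 minutes; target: 20.
D is on every critical path, so each minute cut from D cuts the finish by one (this holds down to a finish of 20).
Need 21 − 20 = 1 minute off D → D becomes 7 minutes, finish becomes 20.

1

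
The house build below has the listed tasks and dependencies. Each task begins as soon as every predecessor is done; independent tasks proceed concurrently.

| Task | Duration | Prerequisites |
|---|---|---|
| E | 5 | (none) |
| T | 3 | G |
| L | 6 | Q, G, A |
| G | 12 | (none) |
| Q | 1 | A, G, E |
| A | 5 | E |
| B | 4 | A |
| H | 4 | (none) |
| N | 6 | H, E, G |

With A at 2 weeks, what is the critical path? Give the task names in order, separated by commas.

Actual critical path: G→Q→L = 12+1+6 = 19 ⇒ 19 weeks.
A is off the critical path — its longest chain is 17 weeks, giving 2 of slack.
The critical path is still G→Q→L; finish is now 19 weeks.

G, Q, L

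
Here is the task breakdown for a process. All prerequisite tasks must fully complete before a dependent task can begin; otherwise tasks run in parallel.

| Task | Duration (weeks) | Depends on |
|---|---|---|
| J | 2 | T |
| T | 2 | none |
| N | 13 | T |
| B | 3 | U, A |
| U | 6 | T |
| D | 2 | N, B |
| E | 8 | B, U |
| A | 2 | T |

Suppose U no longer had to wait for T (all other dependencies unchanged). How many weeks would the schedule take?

17

Before: longest chain T→U→B→E = 2+6+3+8 = 19, finish 19.
Without T→U, U's earliest start moves from 2 to 0.
New critical path: T→N→D = 2+13+2 = 17 ⇒ 17 weeks.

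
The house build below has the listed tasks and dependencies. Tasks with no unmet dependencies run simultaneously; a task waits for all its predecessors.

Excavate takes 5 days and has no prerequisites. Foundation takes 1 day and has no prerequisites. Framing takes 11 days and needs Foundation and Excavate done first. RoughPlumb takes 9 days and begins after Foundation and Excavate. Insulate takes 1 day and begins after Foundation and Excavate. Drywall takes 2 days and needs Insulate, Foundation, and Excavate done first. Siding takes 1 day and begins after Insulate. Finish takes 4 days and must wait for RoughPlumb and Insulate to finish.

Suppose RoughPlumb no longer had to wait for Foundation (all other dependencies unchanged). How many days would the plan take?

18

Before: longest chain Excavate→RoughPlumb→Finish = 5+9+4 = 18, finish 18.
Dropping Foundation→RoughPlumb doesn't change RoughPlumb's earliest start (5); another predecessor still binds.
The longest chain is now Excavate→RoughPlumb→Finish = 5+9+4 = 18, so the plan takes 18 days.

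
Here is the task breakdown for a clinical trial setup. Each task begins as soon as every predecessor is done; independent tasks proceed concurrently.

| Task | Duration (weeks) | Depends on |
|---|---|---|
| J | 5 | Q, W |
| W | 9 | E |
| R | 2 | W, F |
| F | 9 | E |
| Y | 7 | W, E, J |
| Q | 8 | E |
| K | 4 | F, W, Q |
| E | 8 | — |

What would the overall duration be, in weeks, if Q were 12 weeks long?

Baseline: E→W→J→Y = 8+9+5+7 = 29 → 29 weeks.
Q is off the critical path — its longest chain is 28 weeks, giving 1 of slack.
Now E→Q→J→Y = 8+12+5+7 = 32 is longest, so the finish becomes 32 weeks.

32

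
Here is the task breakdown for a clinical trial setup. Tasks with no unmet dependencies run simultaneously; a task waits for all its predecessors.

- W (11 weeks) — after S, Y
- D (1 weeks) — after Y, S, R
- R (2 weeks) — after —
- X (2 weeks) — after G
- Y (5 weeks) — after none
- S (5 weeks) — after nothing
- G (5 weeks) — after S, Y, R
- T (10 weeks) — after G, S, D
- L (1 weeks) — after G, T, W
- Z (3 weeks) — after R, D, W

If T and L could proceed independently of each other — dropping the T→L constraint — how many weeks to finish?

Before: longest chain S→G→T→L = 5+5+10+1 = 21, finish 21.
Without T→L, L's earliest start moves from 20 to 16.
The longest chain is now S→G→T = 5+5+10 = 20, so the job takes 20 weeks.

20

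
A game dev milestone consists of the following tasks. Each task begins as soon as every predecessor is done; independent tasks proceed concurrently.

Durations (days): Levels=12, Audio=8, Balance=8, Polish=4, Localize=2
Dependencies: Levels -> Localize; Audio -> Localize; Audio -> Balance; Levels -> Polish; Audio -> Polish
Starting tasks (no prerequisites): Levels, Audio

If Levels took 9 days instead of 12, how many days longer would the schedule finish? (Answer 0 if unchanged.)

0

Critical path before the change: Levels→Polish = 12+4 = 16 giving 16 days.
Levels is on the critical path; changing it to 9 makes that path 13 days.
Now Audio→Balance = 8+8 = 16 is longest, so the finish becomes 16 days.
Change in finish: 16 − 16 = +0 days.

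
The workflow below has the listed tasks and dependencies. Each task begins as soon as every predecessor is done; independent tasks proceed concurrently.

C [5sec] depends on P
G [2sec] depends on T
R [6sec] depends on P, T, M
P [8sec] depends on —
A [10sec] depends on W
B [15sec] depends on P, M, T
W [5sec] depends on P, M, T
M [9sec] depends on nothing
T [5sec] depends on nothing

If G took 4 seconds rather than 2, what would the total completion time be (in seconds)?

24

Critical path before the change: M→W→A = 9+5+10 = 24 giving 24 seconds.
The longest path through G is only 7 seconds, so G has float 17.
That remains the longest chain; total 24 seconds.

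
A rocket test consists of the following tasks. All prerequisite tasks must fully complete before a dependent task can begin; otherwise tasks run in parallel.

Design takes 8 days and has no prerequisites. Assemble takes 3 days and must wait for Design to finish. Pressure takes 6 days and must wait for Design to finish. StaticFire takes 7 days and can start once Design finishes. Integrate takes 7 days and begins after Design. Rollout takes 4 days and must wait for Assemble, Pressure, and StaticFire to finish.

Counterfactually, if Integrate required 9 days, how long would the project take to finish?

19

Baseline: Design→StaticFire→Rollout = 8+7+4 = 19 → 19 days.
Integrate has 4 days of float (longest path through it is 15).
The critical path is still Design→StaticFire→Rollout; finish is now 19 days.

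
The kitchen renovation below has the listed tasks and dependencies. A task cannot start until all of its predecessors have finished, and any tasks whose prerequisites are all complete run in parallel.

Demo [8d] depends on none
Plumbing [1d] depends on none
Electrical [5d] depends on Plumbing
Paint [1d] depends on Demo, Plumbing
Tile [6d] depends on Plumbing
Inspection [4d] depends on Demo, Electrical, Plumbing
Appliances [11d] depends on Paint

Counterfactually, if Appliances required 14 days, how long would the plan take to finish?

The binding path is Demo→Paint→Appliances = 8+1+11 = 20; finish at 20 days.
Appliances is on the critical path; changing it to 14 makes that path 23 days.
The critical path is still Demo→Paint→Appliances; finish is now 23 days.

23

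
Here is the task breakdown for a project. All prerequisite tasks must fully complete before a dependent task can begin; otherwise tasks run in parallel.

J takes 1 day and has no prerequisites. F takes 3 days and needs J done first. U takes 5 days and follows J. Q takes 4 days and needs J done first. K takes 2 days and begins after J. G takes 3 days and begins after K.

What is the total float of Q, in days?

1

The longest chain is J→U = 1+5 = 6; overall finish 6 days.
Longest path through Q: 5 days (earliest finish 5, latest finish 6).
Slack of Q = 2 − 1 = 1 day.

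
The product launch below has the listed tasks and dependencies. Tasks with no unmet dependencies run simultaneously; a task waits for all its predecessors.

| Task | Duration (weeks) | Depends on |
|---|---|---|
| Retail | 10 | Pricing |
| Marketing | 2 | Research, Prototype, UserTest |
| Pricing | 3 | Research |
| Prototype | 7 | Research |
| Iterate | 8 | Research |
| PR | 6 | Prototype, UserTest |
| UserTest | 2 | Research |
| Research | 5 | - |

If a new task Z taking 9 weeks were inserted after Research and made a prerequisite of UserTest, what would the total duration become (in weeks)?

Originally the job takes 18 weeks.
With Z inserted, UserTest now waits for max(Research, Z).
New critical path: Research→Z→UserTest→PR = 5+9+2+6 = 22 ⇒ 22 weeks.

22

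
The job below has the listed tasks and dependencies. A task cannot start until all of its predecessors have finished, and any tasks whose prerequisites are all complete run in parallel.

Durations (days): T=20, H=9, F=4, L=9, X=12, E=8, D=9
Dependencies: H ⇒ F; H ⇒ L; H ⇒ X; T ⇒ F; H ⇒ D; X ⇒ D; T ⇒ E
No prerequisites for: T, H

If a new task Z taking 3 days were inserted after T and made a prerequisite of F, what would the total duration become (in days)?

30

Originally the project takes 30 days.
With Z inserted, F now waits for max(T, H, Z).
New critical path: H→X→D = 9+12+9 = 30 ⇒ 30 days.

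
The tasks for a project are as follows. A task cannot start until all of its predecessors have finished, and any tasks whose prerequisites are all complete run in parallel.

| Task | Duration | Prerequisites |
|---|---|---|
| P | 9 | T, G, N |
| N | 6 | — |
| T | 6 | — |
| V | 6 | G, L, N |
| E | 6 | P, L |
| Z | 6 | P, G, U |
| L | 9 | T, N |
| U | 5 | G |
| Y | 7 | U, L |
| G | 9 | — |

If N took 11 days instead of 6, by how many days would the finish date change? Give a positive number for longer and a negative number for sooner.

Baseline: G→P→E = 9+9+6 = 24 → 24 days.
N is off the critical path — its longest chain is 22 days, giving 2 of slack.
New critical path: N→L→Y = 11+9+7 = 27 ⇒ 27 days.
Change in finish: 27 − 24 = +3 days.

3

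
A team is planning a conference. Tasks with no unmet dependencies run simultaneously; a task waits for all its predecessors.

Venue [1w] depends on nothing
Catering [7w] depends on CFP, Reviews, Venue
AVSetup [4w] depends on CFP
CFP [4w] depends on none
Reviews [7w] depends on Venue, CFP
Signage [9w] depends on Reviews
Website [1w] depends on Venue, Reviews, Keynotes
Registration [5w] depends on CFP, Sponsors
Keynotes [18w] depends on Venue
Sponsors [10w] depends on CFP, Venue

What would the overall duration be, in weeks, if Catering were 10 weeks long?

21

Actual critical path: Venue→Keynotes→Website = 1+18+1 = 20 ⇒ 20 weeks.
The longest path through Catering is only 18 weeks, so Catering has float 2.
The binding chain switches to CFP→Reviews→Catering = 4+7+10 = 21; finish 21 weeks.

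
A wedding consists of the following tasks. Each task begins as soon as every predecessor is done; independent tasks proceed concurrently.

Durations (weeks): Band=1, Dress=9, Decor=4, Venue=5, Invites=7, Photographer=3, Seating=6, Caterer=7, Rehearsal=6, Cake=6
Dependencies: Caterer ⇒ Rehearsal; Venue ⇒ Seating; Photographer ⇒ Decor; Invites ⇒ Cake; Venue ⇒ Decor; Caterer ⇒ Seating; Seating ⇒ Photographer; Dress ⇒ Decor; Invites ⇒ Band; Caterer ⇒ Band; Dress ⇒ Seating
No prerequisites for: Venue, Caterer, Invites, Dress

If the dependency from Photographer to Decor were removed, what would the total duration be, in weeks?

18

Original critical path: Dress→Seating→Photographer→Decor = 9+6+3+4 = 22 ⇒ 22 weeks.
Without Photographer→Decor, Decor's earliest start moves from 18 to 9.
The longest chain is now Dress→Seating→Photographer = 9+6+3 = 18, so the schedule takes 18 weeks.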